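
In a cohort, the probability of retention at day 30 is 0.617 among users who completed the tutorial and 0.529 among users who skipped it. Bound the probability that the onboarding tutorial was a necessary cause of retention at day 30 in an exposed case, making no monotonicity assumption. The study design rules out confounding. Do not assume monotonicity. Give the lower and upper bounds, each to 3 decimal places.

Let p₁ = 0.617, p₀ = 0.529.
Under exogeneity alone the bounds on PN are max{0,(p₁−p₀)/p₁} ≤ PN ≤ min{1,(1−p₀)/p₁}.
  lower = (p₁ − p₀)/p₁ = 0.088 / 0.617 ≈ 0.1426
  upper = min{1, (1 − p₀)/p₁} = 0.471 / 0.617 ≈ 0.7634

0.143 ≤ PN ≤ 0.763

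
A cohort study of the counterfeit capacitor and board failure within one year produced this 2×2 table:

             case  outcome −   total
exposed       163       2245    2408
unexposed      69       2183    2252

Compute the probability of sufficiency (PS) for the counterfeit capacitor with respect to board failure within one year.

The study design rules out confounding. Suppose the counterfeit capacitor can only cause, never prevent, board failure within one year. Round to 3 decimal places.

PS ≈ 0.038

p₁ = P(outcome | exposed) = 163/2408 = 0.067691
p₀ = P(outcome | unexposed) = 69/2252 = 0.030639
Under exogeneity and monotonicity, PS = (p₁ − p₀) / (1 − p₀).
PS = (0.067691 − 0.030639) / (1 − 0.030639) = 0.037052 / 0.96936 ≈ 0.0382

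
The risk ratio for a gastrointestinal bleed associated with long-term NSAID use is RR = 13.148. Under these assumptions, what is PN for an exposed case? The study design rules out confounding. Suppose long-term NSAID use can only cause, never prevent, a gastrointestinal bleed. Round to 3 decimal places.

Under exogeneity and monotonicity, PN = (RR − 1) / RR = 1 − 1/RR.
PN = (13.148 − 1) / 13.148 = 12.15 / 13.148 ≈ 0.9239

PN ≈ 0.924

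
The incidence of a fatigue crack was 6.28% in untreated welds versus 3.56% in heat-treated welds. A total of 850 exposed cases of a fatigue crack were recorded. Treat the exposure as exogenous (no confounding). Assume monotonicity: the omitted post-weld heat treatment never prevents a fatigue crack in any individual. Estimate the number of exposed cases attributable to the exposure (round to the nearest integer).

p₁ = 0.0628, p₀ = 0.0356.
PN = (p₁ − p₀)/p₁ = (0.0628 − 0.0356) / 0.0628 ≈ 0.43312.
Attributable cases ≈ PN × (exposed cases) = 0.43312 × 850 ≈ 368.15.

about 368 cases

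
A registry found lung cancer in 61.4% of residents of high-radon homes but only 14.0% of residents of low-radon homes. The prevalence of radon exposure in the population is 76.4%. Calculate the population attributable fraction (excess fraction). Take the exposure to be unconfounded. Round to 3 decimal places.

p₁ = 0.614, p₀ = 0.14.
Overall risk P(Y=1) = π·p₁ + (1−π)·p₀ = 0.764×0.614 + 0.236×0.14 = 0.50214.
Under exogeneity, PAF = [P(Y=1) − p₀] / P(Y=1).
PAF = (0.50214 − 0.14) / 0.50214 ≈ 0.7212

PAF ≈ 0.721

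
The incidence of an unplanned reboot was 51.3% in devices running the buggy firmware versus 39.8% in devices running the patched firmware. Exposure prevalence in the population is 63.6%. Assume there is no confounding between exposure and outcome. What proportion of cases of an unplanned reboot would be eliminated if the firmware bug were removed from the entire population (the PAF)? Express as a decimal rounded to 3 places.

p₁ = 0.513, p₀ = 0.398.
Overall risk P(Y=1) = π·p₁ + (1−π)·p₀ = 0.636×0.513 + 0.364×0.398 = 0.47114.
Under exogeneity, PAF = [P(Y=1) − p₀] / P(Y=1).
PAF = (0.47114 − 0.398) / 0.47114 ≈ 0.1552

PAF ≈ 0.155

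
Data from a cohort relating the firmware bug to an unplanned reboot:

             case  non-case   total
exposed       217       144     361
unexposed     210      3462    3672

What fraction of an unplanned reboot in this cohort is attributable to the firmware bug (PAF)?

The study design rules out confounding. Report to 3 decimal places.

p₁ = P(outcome | exposed) = 217/361 = 0.60111
p₀ = P(outcome | unexposed) = 210/3672 = 0.05719
Exposure prevalence π = 361/4033 = 0.089512; overall risk P(Y=1) = 0.10588.
Under exogeneity, PAF = [P(Y=1) − p₀]/P(Y=1).
PAF = (0.10588 − 0.05719) / 0.10588 ≈ 0.4598

PAF ≈ 0.460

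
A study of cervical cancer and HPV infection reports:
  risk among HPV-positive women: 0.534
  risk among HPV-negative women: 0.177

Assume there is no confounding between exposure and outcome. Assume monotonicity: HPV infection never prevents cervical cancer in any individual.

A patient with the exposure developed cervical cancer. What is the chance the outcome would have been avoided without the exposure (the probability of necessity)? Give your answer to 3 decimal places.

Let p₁ = 0.534, p₀ = 0.177.
Under exogeneity and monotonicity, PN = (p₁ − p₀) / p₁.
PN = (0.534 − 0.177) / 0.534 = 0.357 / 0.534 ≈ 0.6685

PN ≈ 0.669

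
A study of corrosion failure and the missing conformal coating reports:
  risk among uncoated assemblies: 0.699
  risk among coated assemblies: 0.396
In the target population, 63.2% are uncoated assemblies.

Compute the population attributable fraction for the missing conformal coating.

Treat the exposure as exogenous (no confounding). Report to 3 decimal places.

PAF ≈ 0.326

Let p₁ = 0.699, p₀ = 0.396.
Overall risk P(Y=1) = π·p₁ + (1−π)·p₀ = 0.632×0.699 + 0.368×0.396 = 0.5875.
Under exogeneity, PAF = [P(Y=1) − p₀] / P(Y=1).
PAF = (0.5875 − 0.396) / 0.5875 ≈ 0.3260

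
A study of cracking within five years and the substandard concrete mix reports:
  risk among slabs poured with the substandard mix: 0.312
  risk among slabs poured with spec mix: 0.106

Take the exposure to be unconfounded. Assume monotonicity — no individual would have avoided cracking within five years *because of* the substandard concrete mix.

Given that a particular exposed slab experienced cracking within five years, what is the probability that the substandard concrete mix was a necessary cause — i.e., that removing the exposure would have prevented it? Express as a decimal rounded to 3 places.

PN ≈ 0.660

Let p₁ = 0.312, p₀ = 0.106.
Under exogeneity and monotonicity, PN = (p₁ − p₀) / p₁.
PN = (0.312 − 0.106) / 0.312 = 0.206 / 0.312 ≈ 0.6603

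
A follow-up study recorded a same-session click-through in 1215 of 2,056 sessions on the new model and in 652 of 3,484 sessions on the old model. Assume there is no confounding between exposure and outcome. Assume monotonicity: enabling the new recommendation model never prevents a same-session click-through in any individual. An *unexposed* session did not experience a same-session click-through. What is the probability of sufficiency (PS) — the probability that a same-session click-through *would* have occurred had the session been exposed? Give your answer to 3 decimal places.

p₁ = P(outcome | exposed) = 1215/2056 = 0.59095
p₀ = P(outcome | unexposed) = 652/3484 = 0.18714
Under exogeneity and monotonicity, PS = (p₁ − p₀) / (1 − p₀).
PS = (0.59095 − 0.18714) / (1 − 0.18714) = 0.40381 / 0.81286 ≈ 0.4968

PS ≈ 0.497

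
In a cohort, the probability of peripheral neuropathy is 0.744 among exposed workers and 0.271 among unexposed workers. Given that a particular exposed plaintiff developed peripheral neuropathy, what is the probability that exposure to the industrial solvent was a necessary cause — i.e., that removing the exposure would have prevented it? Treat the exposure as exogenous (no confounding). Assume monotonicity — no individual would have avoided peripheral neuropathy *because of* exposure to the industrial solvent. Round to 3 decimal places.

PN ≈ 0.636

Let p₁ = 0.744, p₀ = 0.271.
Under exogeneity and monotonicity, PN = (p₁ − p₀) / p₁.
PN = (0.744 − 0.271) / 0.744 = 0.473 / 0.744 ≈ 0.6358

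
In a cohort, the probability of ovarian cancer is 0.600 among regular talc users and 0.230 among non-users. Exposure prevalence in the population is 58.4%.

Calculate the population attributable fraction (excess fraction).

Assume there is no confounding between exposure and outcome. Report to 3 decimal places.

PAF ≈ 0.484

Let p₁ = 0.6, p₀ = 0.23.
Overall risk P(Y=1) = π·p₁ + (1−π)·p₀ = 0.584×0.6 + 0.416×0.23 = 0.44608.
Under exogeneity, PAF = [P(Y=1) − p₀] / P(Y=1).
PAF = (0.44608 − 0.23) / 0.44608 ≈ 0.4844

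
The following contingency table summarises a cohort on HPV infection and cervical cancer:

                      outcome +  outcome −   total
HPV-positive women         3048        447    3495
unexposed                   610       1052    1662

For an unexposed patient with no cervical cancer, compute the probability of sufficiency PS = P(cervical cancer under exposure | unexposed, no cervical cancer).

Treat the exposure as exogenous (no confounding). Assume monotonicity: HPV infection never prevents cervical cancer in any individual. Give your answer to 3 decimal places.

PS ≈ 0.798

p₁ = P(outcome | exposed) = 3048/3495 = 0.8721
p₀ = P(outcome | unexposed) = 610/1662 = 0.36703
Under exogeneity and monotonicity, PS = (p₁ − p₀) / (1 − p₀).
PS = (0.8721 − 0.36703) / (1 − 0.36703) = 0.50508 / 0.63297 ≈ 0.7979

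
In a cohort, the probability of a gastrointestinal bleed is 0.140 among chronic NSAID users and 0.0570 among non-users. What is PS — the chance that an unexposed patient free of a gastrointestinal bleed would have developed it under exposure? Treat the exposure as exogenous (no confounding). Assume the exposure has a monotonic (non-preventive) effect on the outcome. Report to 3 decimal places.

PS ≈ 0.088

Let p₁ = 0.14, p₀ = 0.057.
Under exogeneity and monotonicity, PS = (p₁ − p₀) / (1 − p₀).
PS = (0.14 − 0.057) / (1 − 0.057) = 0.083 / 0.943 ≈ 0.0880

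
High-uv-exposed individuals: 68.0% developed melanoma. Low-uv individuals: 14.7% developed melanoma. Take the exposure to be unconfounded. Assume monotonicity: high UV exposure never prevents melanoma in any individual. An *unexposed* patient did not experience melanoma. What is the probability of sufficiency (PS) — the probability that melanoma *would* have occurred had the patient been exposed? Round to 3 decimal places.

PS ≈ 0.625

p₁ = 0.68, p₀ = 0.147.
Under exogeneity and monotonicity, PS = (p₁ − p₀) / (1 − p₀).
PS = (0.68 − 0.147) / (1 − 0.147) = 0.533 / 0.853 ≈ 0.6249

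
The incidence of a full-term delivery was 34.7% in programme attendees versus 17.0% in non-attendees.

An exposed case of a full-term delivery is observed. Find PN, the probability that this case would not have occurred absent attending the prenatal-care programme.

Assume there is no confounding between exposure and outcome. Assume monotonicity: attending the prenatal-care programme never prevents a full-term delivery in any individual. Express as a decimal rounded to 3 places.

p₁ = 0.347, p₀ = 0.17.
Under exogeneity and monotonicity, PN = (p₁ − p₀) / p₁.
PN = (0.347 − 0.17) / 0.347 = 0.177 / 0.347 ≈ 0.5101

PN ≈ 0.510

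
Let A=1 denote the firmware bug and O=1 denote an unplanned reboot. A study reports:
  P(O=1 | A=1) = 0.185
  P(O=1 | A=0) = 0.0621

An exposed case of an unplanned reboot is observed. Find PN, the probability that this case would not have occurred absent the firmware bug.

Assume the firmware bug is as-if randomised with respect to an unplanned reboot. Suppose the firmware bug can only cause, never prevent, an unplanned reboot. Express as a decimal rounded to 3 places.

Let p₁ = 0.185, p₀ = 0.0621.
Under exogeneity and monotonicity, PN = (p₁ − p₀) / p₁.
PN = (0.185 − 0.0621) / 0.185 = 0.1229 / 0.185 ≈ 0.6643

PN ≈ 0.664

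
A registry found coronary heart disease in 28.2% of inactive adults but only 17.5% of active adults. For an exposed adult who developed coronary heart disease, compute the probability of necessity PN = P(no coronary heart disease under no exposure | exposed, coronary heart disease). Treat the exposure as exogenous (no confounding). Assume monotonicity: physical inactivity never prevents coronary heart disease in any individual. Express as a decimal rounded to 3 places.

PN ≈ 0.379

p₁ = 0.282, p₀ = 0.175.
Under exogeneity and monotonicity, PN = (p₁ − p₀) / p₁.
PN = (0.282 − 0.175) / 0.282 = 0.107 / 0.282 ≈ 0.3794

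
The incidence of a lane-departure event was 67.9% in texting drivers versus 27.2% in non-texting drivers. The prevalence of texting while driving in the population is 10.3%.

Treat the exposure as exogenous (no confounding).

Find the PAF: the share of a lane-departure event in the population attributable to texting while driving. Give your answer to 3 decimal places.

p₁ = 0.679, p₀ = 0.272.
Overall risk P(Y=1) = π·p₁ + (1−π)·p₀ = 0.103×0.679 + 0.897×0.272 = 0.31392.
Under exogeneity, PAF = [P(Y=1) − p₀] / P(Y=1).
PAF = (0.31392 − 0.272) / 0.31392 ≈ 0.1335

PAF ≈ 0.134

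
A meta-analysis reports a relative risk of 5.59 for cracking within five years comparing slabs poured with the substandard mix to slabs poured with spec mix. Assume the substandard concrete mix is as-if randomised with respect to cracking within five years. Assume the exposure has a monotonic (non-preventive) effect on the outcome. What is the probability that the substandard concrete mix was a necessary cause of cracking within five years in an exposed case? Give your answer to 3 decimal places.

Under exogeneity and monotonicity, PN = (RR − 1) / RR = 1 − 1/RR.
PN = (5.59 − 1) / 5.59 = 4.59 / 5.59 ≈ 0.8211

PN ≈ 0.821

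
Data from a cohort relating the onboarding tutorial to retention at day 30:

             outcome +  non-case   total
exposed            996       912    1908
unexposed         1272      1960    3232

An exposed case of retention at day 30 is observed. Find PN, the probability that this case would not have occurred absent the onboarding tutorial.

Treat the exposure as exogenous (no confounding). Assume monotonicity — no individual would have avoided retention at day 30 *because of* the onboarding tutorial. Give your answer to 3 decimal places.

p₁ = P(outcome | exposed) = 996/1908 = 0.52201
p₀ = P(outcome | unexposed) = 1272/3232 = 0.39356
Under exogeneity and monotonicity, PN = (p₁ − p₀)/p₁.
PN = (0.52201 − 0.39356) / 0.52201 ≈ 0.2461

PN ≈ 0.246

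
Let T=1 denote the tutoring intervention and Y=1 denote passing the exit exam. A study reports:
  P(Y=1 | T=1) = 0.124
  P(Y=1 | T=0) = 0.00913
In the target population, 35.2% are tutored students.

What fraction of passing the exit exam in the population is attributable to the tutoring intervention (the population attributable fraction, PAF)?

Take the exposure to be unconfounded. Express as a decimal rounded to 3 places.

PAF ≈ 0.816

Let p₁ = 0.124, p₀ = 0.00913.
Overall risk P(Y=1) = π·p₁ + (1−π)·p₀ = 0.352×0.124 + 0.648×0.00913 = 0.049564.
Under exogeneity, PAF = [P(Y=1) − p₀] / P(Y=1).
PAF = (0.049564 − 0.00913) / 0.049564 ≈ 0.8158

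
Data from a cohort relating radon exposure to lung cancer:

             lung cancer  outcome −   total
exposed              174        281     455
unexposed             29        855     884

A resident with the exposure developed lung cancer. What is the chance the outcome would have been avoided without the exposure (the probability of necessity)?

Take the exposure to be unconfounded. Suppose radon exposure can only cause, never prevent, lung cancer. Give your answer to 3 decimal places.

p₁ = P(outcome | exposed) = 174/455 = 0.38242
p₀ = P(outcome | unexposed) = 29/884 = 0.032805
Under exogeneity and monotonicity, PN = (p₁ − p₀)/p₁.
PN = (0.38242 − 0.032805) / 0.38242 ≈ 0.9142

PN ≈ 0.914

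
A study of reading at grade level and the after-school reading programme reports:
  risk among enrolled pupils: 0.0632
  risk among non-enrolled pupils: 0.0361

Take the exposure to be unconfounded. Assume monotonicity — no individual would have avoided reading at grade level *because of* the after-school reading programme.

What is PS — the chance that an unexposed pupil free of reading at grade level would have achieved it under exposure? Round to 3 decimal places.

Let p₁ = 0.0632, p₀ = 0.0361.
Under exogeneity and monotonicity, PS = (p₁ − p₀) / (1 − p₀).
PS = (0.0632 − 0.0361) / (1 − 0.0361) = 0.0271 / 0.9639 ≈ 0.0281

PS ≈ 0.028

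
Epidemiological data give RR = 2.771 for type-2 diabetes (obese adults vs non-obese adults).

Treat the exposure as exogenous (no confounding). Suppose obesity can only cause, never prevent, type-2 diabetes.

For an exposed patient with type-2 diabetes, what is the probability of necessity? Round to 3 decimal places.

PN ≈ 0.639

Under exogeneity and monotonicity, PN = (RR − 1) / RR = 1 − 1/RR.
PN = (2.771 − 1) / 2.771 = 1.771 / 2.771 ≈ 0.6391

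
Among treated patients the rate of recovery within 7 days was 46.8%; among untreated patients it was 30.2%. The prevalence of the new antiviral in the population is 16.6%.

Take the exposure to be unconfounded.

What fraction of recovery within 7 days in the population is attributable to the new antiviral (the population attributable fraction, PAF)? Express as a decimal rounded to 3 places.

p₁ = 0.468, p₀ = 0.302.
Overall risk P(Y=1) = π·p₁ + (1−π)·p₀ = 0.166×0.468 + 0.834×0.302 = 0.32956.
Under exogeneity, PAF = [P(Y=1) − p₀] / P(Y=1).
PAF = (0.32956 − 0.302) / 0.32956 ≈ 0.0836

PAF ≈ 0.084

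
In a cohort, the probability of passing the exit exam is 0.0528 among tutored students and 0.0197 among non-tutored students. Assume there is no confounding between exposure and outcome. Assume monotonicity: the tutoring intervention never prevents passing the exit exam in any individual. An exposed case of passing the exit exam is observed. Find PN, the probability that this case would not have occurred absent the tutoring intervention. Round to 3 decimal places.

Let p₁ = 0.0528, p₀ = 0.0197.
Under exogeneity and monotonicity, PN = (p₁ − p₀) / p₁.
PN = (0.0528 − 0.0197) / 0.0528 = 0.0331 / 0.0528 ≈ 0.6269

PN ≈ 0.627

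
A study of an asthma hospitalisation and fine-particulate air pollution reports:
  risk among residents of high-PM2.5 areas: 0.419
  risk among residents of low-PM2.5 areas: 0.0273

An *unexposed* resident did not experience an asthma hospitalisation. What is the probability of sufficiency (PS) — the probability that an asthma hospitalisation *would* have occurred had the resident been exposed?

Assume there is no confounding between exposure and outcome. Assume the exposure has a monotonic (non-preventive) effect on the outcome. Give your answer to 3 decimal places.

PS ≈ 0.403

Let p₁ = 0.419, p₀ = 0.0273.
Under exogeneity and monotonicity, PS = (p₁ − p₀) / (1 − p₀).
PS = (0.419 − 0.0273) / (1 − 0.0273) = 0.3917 / 0.9727 ≈ 0.4027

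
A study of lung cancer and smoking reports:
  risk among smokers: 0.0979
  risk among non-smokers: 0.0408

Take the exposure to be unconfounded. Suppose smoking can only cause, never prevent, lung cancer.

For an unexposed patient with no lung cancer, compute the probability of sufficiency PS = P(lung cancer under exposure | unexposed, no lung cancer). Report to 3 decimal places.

Let p₁ = 0.0979, p₀ = 0.0408.
Under exogeneity and monotonicity, PS = (p₁ − p₀) / (1 − p₀).
PS = (0.0979 − 0.0408) / (1 − 0.0408) = 0.0571 / 0.9592 ≈ 0.0595

PS ≈ 0.060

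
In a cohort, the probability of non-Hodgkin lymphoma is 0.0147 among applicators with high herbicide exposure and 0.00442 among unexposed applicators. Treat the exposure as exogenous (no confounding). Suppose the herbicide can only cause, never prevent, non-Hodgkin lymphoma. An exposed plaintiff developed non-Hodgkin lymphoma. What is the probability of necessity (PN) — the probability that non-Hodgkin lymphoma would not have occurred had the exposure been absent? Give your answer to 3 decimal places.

Let p₁ = 0.0147, p₀ = 0.00442.
Under exogeneity and monotonicity, PN = (p₁ − p₀) / p₁.
PN = (0.0147 − 0.00442) / 0.0147 = 0.01028 / 0.0147 ≈ 0.6993

PN ≈ 0.699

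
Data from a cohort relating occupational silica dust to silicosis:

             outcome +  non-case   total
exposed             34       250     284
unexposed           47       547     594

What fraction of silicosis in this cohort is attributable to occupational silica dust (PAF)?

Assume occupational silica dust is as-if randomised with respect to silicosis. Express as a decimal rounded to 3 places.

p₁ = P(outcome | exposed) = 34/284 = 0.11972
p₀ = P(outcome | unexposed) = 47/594 = 0.079125
Exposure prevalence π = 284/878 = 0.32346; overall risk P(Y=1) = 0.092255.
Under exogeneity, PAF = [P(Y=1) − p₀]/P(Y=1).
PAF = (0.092255 − 0.079125) / 0.092255 ≈ 0.1423

PAF ≈ 0.142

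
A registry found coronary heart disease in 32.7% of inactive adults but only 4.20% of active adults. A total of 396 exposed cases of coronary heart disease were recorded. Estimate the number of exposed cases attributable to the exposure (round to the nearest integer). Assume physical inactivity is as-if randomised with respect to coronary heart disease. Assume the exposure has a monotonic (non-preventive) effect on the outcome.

about 345 cases

p₁ = 0.327, p₀ = 0.042.
PN = (p₁ − p₀)/p₁ = (0.327 − 0.042) / 0.327 ≈ 0.87156.
Attributable cases ≈ PN × (exposed cases) = 0.87156 × 396 ≈ 345.14.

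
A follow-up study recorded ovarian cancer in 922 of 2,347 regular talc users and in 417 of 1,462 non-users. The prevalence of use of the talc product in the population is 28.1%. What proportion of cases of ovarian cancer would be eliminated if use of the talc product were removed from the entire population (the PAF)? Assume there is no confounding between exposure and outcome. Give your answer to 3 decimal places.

p₁ = P(outcome | exposed) = 922/2347 = 0.39284
p₀ = P(outcome | unexposed) = 417/1462 = 0.28523
Overall risk P(Y=1) = π·p₁ + (1−π)·p₀ = 0.281×0.39284 + 0.719×0.28523 = 0.31547.
Under exogeneity, PAF = [P(Y=1) − p₀] / P(Y=1).
PAF = (0.31547 − 0.28523) / 0.31547 ≈ 0.0959

PAF ≈ 0.096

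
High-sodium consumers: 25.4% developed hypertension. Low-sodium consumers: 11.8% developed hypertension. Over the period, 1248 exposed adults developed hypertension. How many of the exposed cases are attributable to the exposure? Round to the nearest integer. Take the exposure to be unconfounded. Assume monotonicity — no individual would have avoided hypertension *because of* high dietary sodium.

about 668 cases

p₁ = 0.254, p₀ = 0.118.
PN = (p₁ − p₀)/p₁ = (0.254 − 0.118) / 0.254 ≈ 0.53543.
Attributable cases ≈ PN × (exposed cases) = 0.53543 × 1248 ≈ 668.22.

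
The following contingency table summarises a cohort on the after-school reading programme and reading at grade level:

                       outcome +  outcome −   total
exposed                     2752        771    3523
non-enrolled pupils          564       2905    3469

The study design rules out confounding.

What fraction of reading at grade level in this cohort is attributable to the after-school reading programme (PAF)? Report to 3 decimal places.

p₁ = P(outcome | exposed) = 2752/3523 = 0.78115
p₀ = P(outcome | unexposed) = 564/3469 = 0.16258
Exposure prevalence π = 3523/6992 = 0.50386; overall risk P(Y=1) = 0.47426.
Under exogeneity, PAF = [P(Y=1) − p₀]/P(Y=1).
PAF = (0.47426 − 0.16258) / 0.47426 ≈ 0.6572

PAF ≈ 0.657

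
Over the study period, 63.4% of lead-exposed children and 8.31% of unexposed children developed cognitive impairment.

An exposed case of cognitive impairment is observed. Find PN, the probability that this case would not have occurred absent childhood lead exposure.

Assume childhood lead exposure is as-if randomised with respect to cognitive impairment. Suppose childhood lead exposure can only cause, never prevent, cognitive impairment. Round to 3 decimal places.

p₁ = 0.634, p₀ = 0.0831.
Under exogeneity and monotonicity, PN = (p₁ − p₀) / p₁.
PN = (0.634 − 0.0831) / 0.634 = 0.5509 / 0.634 ≈ 0.8689

PN ≈ 0.869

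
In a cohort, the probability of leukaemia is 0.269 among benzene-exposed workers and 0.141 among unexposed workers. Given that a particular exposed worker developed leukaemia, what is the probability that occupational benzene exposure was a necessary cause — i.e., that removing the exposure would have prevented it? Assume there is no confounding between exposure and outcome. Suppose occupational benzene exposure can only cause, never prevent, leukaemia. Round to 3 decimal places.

PN ≈ 0.476

Let p₁ = 0.269, p₀ = 0.141.
Under exogeneity and monotonicity, PN = (p₁ − p₀) / p₁.
PN = (0.269 − 0.141) / 0.269 = 0.128 / 0.269 ≈ 0.4758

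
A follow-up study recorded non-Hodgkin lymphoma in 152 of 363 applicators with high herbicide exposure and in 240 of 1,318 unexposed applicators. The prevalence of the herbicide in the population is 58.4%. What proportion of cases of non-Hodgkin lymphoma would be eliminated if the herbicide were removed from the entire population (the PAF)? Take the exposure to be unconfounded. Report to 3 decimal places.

PAF ≈ 0.431

p₁ = P(outcome | exposed) = 152/363 = 0.41873
p₀ = P(outcome | unexposed) = 240/1318 = 0.18209
Overall risk P(Y=1) = π·p₁ + (1−π)·p₀ = 0.584×0.41873 + 0.416×0.18209 = 0.32029.
Under exogeneity, PAF = [P(Y=1) − p₀] / P(Y=1).
PAF = (0.32029 − 0.18209) / 0.32029 ≈ 0.4315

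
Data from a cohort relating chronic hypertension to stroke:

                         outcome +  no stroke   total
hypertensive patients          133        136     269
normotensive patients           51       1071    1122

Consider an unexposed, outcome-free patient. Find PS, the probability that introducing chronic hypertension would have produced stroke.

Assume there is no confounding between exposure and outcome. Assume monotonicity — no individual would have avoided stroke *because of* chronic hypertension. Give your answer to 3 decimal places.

PS ≈ 0.470

p₁ = P(outcome | exposed) = 133/269 = 0.49442
p₀ = P(outcome | unexposed) = 51/1122 = 0.045455
Under exogeneity and monotonicity, PS = (p₁ − p₀) / (1 − p₀).
PS = (0.49442 − 0.045455) / (1 − 0.045455) = 0.44897 / 0.95455 ≈ 0.4703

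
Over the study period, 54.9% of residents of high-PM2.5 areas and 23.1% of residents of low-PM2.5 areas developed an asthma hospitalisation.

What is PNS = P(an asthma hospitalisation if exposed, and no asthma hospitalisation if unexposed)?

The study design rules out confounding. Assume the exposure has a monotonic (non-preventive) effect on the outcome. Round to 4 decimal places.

PNS ≈ 0.3180

p₁ = 0.549, p₀ = 0.231.
Under exogeneity and monotonicity, PNS = p₁ − p₀.
PNS = 0.549 − 0.231 = 0.318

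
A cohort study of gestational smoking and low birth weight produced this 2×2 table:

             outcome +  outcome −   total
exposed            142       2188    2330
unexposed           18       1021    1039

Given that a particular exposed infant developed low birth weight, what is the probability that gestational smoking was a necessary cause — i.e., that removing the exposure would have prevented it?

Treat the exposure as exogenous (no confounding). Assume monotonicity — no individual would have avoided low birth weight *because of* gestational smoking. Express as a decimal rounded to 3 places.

p₁ = P(outcome | exposed) = 142/2330 = 0.060944
p₀ = P(outcome | unexposed) = 18/1039 = 0.017324
Under exogeneity and monotonicity, PN = (p₁ − p₀) / p₁.
PN = (0.060944 − 0.017324) / 0.060944 = 0.04362 / 0.060944 ≈ 0.7157

PN ≈ 0.716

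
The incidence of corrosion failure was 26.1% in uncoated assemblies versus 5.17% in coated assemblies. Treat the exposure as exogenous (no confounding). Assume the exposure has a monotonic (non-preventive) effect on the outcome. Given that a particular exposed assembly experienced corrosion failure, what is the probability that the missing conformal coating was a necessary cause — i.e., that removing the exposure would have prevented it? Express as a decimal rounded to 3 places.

PN ≈ 0.802

p₁ = 0.261, p₀ = 0.0517.
Under exogeneity and monotonicity, PN = (p₁ − p₀) / p₁.
PN = (0.261 − 0.0517) / 0.261 = 0.2093 / 0.261 ≈ 0.8019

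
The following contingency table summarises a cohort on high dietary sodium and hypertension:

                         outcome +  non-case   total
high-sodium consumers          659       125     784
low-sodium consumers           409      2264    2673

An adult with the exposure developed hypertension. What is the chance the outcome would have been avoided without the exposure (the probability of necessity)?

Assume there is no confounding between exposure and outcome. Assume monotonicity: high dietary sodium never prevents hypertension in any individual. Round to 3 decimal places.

p₁ = P(outcome | exposed) = 659/784 = 0.84056
p₀ = P(outcome | unexposed) = 409/2673 = 0.15301
Under exogeneity and monotonicity, PN = (p₁ − p₀)/p₁.
PN = (0.84056 − 0.15301) / 0.84056 ≈ 0.8180

PN ≈ 0.818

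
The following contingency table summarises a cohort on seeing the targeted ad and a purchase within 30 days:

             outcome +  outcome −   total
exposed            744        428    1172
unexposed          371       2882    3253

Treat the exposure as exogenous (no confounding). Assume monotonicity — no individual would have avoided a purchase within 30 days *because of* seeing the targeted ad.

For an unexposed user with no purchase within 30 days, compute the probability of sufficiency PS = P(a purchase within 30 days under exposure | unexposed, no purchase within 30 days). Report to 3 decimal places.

p₁ = P(outcome | exposed) = 744/1172 = 0.63481
p₀ = P(outcome | unexposed) = 371/3253 = 0.11405
Under exogeneity and monotonicity, PS = (p₁ − p₀)/(1 − p₀).
PS = (0.63481 − 0.11405) / 0.88595 ≈ 0.5878

PS ≈ 0.588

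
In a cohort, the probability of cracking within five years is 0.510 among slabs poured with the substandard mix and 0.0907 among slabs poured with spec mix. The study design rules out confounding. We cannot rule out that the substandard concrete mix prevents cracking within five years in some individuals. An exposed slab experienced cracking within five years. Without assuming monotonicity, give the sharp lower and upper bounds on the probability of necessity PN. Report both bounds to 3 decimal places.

0.822 ≤ PN ≤ 1.000

Let p₁ = 0.51, p₀ = 0.0907.
Under exogeneity alone the bounds on PN are max{0,(p₁−p₀)/p₁} ≤ PN ≤ min{1,(1−p₀)/p₁}.
  lower = (p₁ − p₀)/p₁ = 0.4193 / 0.51 ≈ 0.8222
  upper = min{1, (1 − p₀)/p₁} = 0.9093 / 0.51 ≈ 1.7829 → capped at 1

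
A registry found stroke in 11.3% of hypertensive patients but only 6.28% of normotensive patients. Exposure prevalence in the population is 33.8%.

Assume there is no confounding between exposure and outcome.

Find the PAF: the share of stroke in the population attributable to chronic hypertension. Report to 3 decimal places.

p₁ = 0.113, p₀ = 0.0628.
Overall risk P(Y=1) = π·p₁ + (1−π)·p₀ = 0.338×0.113 + 0.662×0.0628 = 0.079768.
Under exogeneity, PAF = [P(Y=1) − p₀] / P(Y=1).
PAF = (0.079768 − 0.0628) / 0.079768 ≈ 0.2127

PAF ≈ 0.213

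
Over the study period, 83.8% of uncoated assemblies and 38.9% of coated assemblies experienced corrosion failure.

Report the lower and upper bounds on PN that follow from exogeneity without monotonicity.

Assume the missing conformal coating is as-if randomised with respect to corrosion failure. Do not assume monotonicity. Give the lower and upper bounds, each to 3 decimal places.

p₁ = 0.838, p₀ = 0.389.
Under exogeneity alone the bounds on PN are max{0,(p₁−p₀)/p₁} ≤ PN ≤ min{1,(1−p₀)/p₁}.
  lower = (p₁ − p₀)/p₁ = 0.449 / 0.838 ≈ 0.5358
  upper = min{1, (1 − p₀)/p₁} = 0.611 / 0.838 ≈ 0.7291

0.536 ≤ PN ≤ 0.729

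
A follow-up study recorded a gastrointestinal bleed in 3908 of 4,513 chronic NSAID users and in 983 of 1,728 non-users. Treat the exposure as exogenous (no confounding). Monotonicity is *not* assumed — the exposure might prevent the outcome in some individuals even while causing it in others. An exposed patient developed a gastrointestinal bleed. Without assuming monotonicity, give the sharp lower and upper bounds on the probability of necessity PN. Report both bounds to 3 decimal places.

p₁ = P(outcome | exposed) = 3908/4513 = 0.86594
p₀ = P(outcome | unexposed) = 983/1728 = 0.56887
Under exogeneity alone the bounds on PN are max{0,(p₁−p₀)/p₁} ≤ PN ≤ min{1,(1−p₀)/p₁}.
  lower = (p₁ − p₀)/p₁ = 0.29708 / 0.86594 ≈ 0.3431
  upper = min{1, (1 − p₀)/p₁} = 0.43113 / 0.86594 ≈ 0.4979

0.343 ≤ PN ≤ 0.498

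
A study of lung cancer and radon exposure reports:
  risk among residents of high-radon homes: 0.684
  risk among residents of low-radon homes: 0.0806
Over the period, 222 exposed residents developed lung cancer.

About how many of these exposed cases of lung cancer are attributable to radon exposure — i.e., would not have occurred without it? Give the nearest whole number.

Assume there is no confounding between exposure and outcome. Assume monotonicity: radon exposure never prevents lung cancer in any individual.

Let p₁ = 0.684, p₀ = 0.0806.
PN = (p₁ − p₀)/p₁ = (0.684 − 0.0806) / 0.684 ≈ 0.88216.
Attributable cases ≈ PN × (exposed cases) = 0.88216 × 222 ≈ 195.84.

about 196 cases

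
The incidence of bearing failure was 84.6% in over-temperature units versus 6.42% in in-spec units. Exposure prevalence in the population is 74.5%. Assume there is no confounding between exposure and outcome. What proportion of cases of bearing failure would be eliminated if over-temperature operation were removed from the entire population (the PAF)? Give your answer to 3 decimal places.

p₁ = 0.846, p₀ = 0.0642.
Overall risk P(Y=1) = π·p₁ + (1−π)·p₀ = 0.745×0.846 + 0.255×0.0642 = 0.64664.
Under exogeneity, PAF = [P(Y=1) − p₀] / P(Y=1).
PAF = (0.64664 − 0.0642) / 0.64664 ≈ 0.9007

PAF ≈ 0.901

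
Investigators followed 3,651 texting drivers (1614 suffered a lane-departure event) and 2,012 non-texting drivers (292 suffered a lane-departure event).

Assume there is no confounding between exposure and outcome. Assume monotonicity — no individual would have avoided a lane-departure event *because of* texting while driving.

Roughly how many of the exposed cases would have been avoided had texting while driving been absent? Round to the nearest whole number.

about 1084 cases

p₁ = P(outcome | exposed) = 1614/3651 = 0.44207
p₀ = P(outcome | unexposed) = 292/2012 = 0.14513
PN = (p₁ − p₀)/p₁ = (0.44207 − 0.14513) / 0.44207 ≈ 0.67171.
Attributable cases ≈ PN × (exposed cases) = 0.67171 × 1614 ≈ 1084.13.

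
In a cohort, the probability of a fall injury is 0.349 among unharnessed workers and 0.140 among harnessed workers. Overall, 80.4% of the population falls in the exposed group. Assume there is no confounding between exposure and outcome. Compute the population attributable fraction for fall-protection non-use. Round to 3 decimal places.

Let p₁ = 0.349, p₀ = 0.14.
Overall risk P(Y=1) = π·p₁ + (1−π)·p₀ = 0.804×0.349 + 0.196×0.14 = 0.30804.
Under exogeneity, PAF = [P(Y=1) − p₀] / P(Y=1).
PAF = (0.30804 − 0.14) / 0.30804 ≈ 0.5455

PAF ≈ 0.546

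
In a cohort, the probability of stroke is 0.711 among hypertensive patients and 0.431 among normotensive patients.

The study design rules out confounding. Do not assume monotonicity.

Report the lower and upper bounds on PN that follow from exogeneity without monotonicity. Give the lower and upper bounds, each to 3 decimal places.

Let p₁ = 0.711, p₀ = 0.431.
Under exogeneity alone the bounds on PN are max{0,(p₁−p₀)/p₁} ≤ PN ≤ min{1,(1−p₀)/p₁}.
  lower = (p₁ − p₀)/p₁ = 0.28 / 0.711 ≈ 0.3938
  upper = min{1, (1 − p₀)/p₁} = 0.569 / 0.711 ≈ 0.8003

0.394 ≤ PN ≤ 0.800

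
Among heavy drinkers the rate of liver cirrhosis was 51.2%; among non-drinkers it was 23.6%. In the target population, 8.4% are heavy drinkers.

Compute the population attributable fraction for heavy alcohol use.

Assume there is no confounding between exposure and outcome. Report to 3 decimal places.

p₁ = 0.512, p₀ = 0.236.
Overall risk P(Y=1) = π·p₁ + (1−π)·p₀ = 0.084×0.512 + 0.916×0.236 = 0.25918.
Under exogeneity, PAF = [P(Y=1) − p₀] / P(Y=1).
PAF = (0.25918 − 0.236) / 0.25918 ≈ 0.0894

PAF ≈ 0.089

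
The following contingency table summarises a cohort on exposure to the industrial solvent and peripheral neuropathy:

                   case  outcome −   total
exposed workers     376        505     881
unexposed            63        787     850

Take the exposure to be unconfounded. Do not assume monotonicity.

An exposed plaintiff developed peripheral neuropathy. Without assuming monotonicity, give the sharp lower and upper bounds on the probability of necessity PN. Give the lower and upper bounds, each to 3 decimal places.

p₁ = P(outcome | exposed) = 376/881 = 0.42679
p₀ = P(outcome | unexposed) = 63/850 = 0.074118
Under exogeneity alone the bounds on PN are max{0,(p₁−p₀)/p₁} ≤ PN ≤ min{1,(1−p₀)/p₁}.
  lower = (p₁ − p₀)/p₁ = 0.35267 / 0.42679 ≈ 0.8263
  upper = min{1, (1 − p₀)/p₁} = 0.92588 / 0.42679 ≈ 2.1694 → capped at 1

0.826 ≤ PN ≤ 1.000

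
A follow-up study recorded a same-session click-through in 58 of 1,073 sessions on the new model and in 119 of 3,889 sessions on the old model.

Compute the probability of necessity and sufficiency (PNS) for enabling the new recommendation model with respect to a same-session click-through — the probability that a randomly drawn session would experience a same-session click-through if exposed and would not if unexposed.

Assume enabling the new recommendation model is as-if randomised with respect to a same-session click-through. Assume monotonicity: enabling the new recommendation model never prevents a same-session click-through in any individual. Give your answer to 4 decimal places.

PNS ≈ 0.0235

p₁ = P(outcome | exposed) = 58/1073 = 0.054054
p₀ = P(outcome | unexposed) = 119/3889 = 0.030599
Under exogeneity and monotonicity, PNS = p₁ − p₀.
PNS = 0.054054 − 0.030599 = 0.023455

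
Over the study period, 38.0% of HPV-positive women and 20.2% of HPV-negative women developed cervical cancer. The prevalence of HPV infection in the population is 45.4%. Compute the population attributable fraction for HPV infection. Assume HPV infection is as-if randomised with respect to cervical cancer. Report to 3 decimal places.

PAF ≈ 0.286

p₁ = 0.38, p₀ = 0.202.
Overall risk P(Y=1) = π·p₁ + (1−π)·p₀ = 0.454×0.38 + 0.546×0.202 = 0.28281.
Under exogeneity, PAF = [P(Y=1) − p₀] / P(Y=1).
PAF = (0.28281 − 0.202) / 0.28281 ≈ 0.2857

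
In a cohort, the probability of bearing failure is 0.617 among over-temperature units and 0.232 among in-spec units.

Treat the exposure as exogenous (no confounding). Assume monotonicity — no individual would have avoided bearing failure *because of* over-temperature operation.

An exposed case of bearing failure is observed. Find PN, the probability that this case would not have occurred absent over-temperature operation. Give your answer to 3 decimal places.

PN ≈ 0.624

Let p₁ = 0.617, p₀ = 0.232.
Under exogeneity and monotonicity, PN = (p₁ − p₀) / p₁.
PN = (0.617 − 0.232) / 0.617 = 0.385 / 0.617 ≈ 0.6240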